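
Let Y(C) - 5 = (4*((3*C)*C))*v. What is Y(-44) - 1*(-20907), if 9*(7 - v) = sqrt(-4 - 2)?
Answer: 183536 - 7744*I*sqrt(6)/3 ≈ 1.8354e+5 - 6323.0*I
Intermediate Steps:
v = 7 - I*sqrt(6)/9 (v = 7 - sqrt(-4 - 2)/9 = 7 - I*sqrt(6)/9 ≈ 7.0 - 0.27217*I)
Y(C) = 5 + 12*C**2*(7 - I*sqrt(6)/9) (Y(C) = 5 + (4*((3*C)*C))*(7 - I*sqrt(6)/9) = 5 + (4*(3*C**2))*(7 - I*sqrt(6)/9) = 5 + (12*C**2)*(7 - I*sqrt(6)/9) = 5 + 12*C**2*(7 - I*sqrt(6)/9))
Y(-44) - 1*(-20907) = (5 + (4/3)*(-44)**2*(63 - I*sqrt(6))) - 1*(-20907) = (5 + (4/3)*1936*(63 - I*sqrt(6))) + 20907 = (5 + (162624 - 7744*I*sqrt(6)/3)) + 20907 = (162629 - 7744*I*sqrt(6)/3) + 20907 = 183536 - 7744*I*sqrt(6)/3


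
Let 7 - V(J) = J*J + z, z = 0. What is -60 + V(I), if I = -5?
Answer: -78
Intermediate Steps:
V(J) = 7 - J**2 (V(J) = 7 - (J*J + 0) = 7 - (J**2 + 0) = 7 - J**2)
-60 + V(I) = -60 + (7 - 1*(-5)**2) = -60 + (7 - 1*25) = -60 + (7 - 25) = -60 - 18 = -78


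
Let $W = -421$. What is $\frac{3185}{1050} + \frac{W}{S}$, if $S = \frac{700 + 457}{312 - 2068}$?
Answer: $\frac{22283567}{34710} \approx 641.99$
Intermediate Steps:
$S = - \frac{1157}{1756}$ ($S = \frac{1157}{-1756} = 1157 \left(- \frac{1}{1756}\right) = - \frac{1157}{1756} \approx -0.65888$)
$\frac{3185}{1050} + \frac{W}{S} = \frac{3185}{1050} - \frac{421}{- \frac{1157}{1756}} = 3185 \cdot \frac{1}{1050} - - \frac{739276}{1157} = \frac{91}{30} + \frac{739276}{1157} = \frac{22283567}{34710}$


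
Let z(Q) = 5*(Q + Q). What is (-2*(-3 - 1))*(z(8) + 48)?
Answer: 1024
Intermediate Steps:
z(Q) = 10*Q (z(Q) = 5*(2*Q) = 10*Q)
(-2*(-3 - 1))*(z(8) + 48) = (-2*(-3 - 1))*(10*8 + 48) = (-2*(-4))*(80 + 48) = 8*128 = 1024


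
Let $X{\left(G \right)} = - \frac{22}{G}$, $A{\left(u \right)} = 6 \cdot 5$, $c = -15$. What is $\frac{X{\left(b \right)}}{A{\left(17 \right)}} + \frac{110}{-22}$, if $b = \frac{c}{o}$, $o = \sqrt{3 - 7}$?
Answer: $-5 + \frac{22 i}{225} \approx -5.0 + 0.097778 i$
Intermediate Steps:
$o = 2 i$ ($o = \sqrt{-4} = 2 i \approx 2.0 i$)
$A{\left(u \right)} = 30$
$b = \frac{15 i}{2}$ ($b = - \frac{15}{2 i} = - 15 \left(- \frac{i}{2}\right) = \frac{15 i}{2} \approx 7.5 i$)
$\frac{X{\left(b \right)}}{A{\left(17 \right)}} + \frac{110}{-22} = \frac{\left(-22\right) \frac{1}{\frac{15}{2} i}}{30} + \frac{110}{-22} = - 22 \left(- \frac{2 i}{15}\right) \frac{1}{30} + 110 \left(- \frac{1}{22}\right) = \frac{44 i}{15} \cdot \frac{1}{30} - 5 = \frac{22 i}{225} - 5 = -5 + \frac{22 i}{225}$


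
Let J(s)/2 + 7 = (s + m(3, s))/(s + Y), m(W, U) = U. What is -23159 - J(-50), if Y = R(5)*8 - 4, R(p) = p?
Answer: -162115/7 ≈ -23159.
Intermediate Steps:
Y = 36 (Y = 5*8 - 4 = 40 - 4 = 36)
J(s) = -14 + 4*s/(36 + s) (J(s) = -14 + 2*((s + s)/(s + 36)) = -14 + 2*((2*s)/(36 + s)) = -14 + 2*(2*s/(36 + s)) = -14 + 4*s/(36 + s))
-23159 - J(-50) = -23159 - 2*(-252 - 5*(-50))/(36 - 50) = -23159 - 2*(-252 + 250)/(-14) = -23159 - 2*(-1)*(-2)/14 = -23159 - 1*2/7 = -23159 - 2/7 = -162115/7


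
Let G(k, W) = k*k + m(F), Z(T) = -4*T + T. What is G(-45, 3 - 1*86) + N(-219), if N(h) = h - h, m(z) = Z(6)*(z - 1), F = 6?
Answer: 1935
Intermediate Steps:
Z(T) = -3*T
m(z) = 18 - 18*z (m(z) = (-3*6)*(z - 1) = -18*(-1 + z) = 18 - 18*z)
G(k, W) = -90 + k² (G(k, W) = k*k + (18 - 18*6) = k² + (18 - 108) = k² - 90 = -90 + k²)
N(h) = 0
G(-45, 3 - 1*86) + N(-219) = (-90 + (-45)²) + 0 = (-90 + 2025) + 0 = 1935 + 0 = 1935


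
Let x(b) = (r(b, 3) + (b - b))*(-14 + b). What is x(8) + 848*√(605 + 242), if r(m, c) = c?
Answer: -18 + 9328*√7 ≈ 24662.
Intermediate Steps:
x(b) = -42 + 3*b (x(b) = (3 + (b - b))*(-14 + b) = (3 + 0)*(-14 + b) = 3*(-14 + b) = -42 + 3*b)
x(8) + 848*√(605 + 242) = (-42 + 3*8) + 848*√(605 + 242) = (-42 + 24) + 848*√847 = -18 + 848*(11*√7) = -18 + 9328*√7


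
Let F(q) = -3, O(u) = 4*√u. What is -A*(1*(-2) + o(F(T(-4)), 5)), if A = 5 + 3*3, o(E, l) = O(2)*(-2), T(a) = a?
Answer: 28 + 112*√2 ≈ 186.39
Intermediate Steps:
o(E, l) = -8*√2 (o(E, l) = (4*√2)*(-2) = -8*√2)
A = 14 (A = 5 + 9 = 14)
-A*(1*(-2) + o(F(T(-4)), 5)) = -14*(1*(-2) - 8*√2) = -14*(-2 - 8*√2) = -(-28 - 112*√2) = 28 + 112*√2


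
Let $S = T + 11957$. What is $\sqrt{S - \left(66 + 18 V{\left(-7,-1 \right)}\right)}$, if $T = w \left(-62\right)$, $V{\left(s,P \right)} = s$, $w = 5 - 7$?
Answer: $3 \sqrt{1349} \approx 110.19$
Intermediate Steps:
$w = -2$
$T = 124$ ($T = \left(-2\right) \left(-62\right) = 124$)
$S = 12081$ ($S = 124 + 11957 = 12081$)
$\sqrt{S - \left(66 + 18 V{\left(-7,-1 \right)}\right)} = \sqrt{12081 - -60} = \sqrt{12081 + \left(126 - 66\right)} = \sqrt{12081 + 60} = \sqrt{12141} = 3 \sqrt{1349}$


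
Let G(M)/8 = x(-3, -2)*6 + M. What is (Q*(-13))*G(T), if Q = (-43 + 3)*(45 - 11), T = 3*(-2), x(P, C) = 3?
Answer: 1697280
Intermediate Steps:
T = -6
Q = -1360 (Q = -40*34 = -1360)
G(M) = 144 + 8*M (G(M) = 8*(3*6 + M) = 8*(18 + M) = 144 + 8*M)
(Q*(-13))*G(T) = (-1360*(-13))*(144 + 8*(-6)) = 17680*(144 - 48) = 17680*96 = 1697280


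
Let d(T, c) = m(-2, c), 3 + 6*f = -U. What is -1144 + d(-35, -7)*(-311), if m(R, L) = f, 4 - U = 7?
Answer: -1144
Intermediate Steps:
U = -3 (U = 4 - 1*7 = 4 - 7 = -3)
f = 0 (f = -½ + (-1*(-3))/6 = -½ + (⅙)*3 = -½ + ½ = 0)
m(R, L) = 0
d(T, c) = 0
-1144 + d(-35, -7)*(-311) = -1144 + 0*(-311) = -1144 + 0 = -1144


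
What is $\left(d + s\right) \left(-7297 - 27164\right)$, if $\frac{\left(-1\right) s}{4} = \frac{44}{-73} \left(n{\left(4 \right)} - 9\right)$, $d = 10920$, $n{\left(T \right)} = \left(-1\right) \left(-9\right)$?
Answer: $-376314120$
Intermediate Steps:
$n{\left(T \right)} = 9$
$s = 0$ ($s = - 4 \frac{44}{-73} \left(9 - 9\right) = - 4 \cdot 44 \left(- \frac{1}{73}\right) 0 = - 4 \left(\left(- \frac{44}{73}\right) 0\right) = \left(-4\right) 0 = 0$)
$\left(d + s\right) \left(-7297 - 27164\right) = \left(10920 + 0\right) \left(-7297 - 27164\right) = 10920 \left(-34461\right) = -376314120$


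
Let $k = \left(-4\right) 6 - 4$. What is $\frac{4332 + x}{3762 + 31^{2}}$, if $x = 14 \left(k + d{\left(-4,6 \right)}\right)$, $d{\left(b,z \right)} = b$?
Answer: $\frac{3884}{4723} \approx 0.82236$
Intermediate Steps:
$k = -28$ ($k = -24 - 4 = -28$)
$x = -448$ ($x = 14 \left(-28 - 4\right) = 14 \left(-32\right) = -448$)
$\frac{4332 + x}{3762 + 31^{2}} = \frac{4332 - 448}{3762 + 31^{2}} = \frac{3884}{3762 + 961} = \frac{3884}{4723}$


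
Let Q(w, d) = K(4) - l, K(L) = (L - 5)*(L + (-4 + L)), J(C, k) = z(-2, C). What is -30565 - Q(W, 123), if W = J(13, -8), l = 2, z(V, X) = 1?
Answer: -30559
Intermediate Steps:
J(C, k) = 1
W = 1
K(L) = (-5 + L)*(-4 + 2*L)
Q(w, d) = -6 (Q(w, d) = (20 - 14*4 + 2*4²) - 1*2 = (20 - 56 + 2*16) - 2 = (20 - 56 + 32) - 2 = -4 - 2 = -6)
-30565 - Q(W, 123) = -30565 - 1*(-6) = -30565 + 6 = -30559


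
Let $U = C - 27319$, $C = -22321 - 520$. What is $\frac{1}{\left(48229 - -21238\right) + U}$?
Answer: $\frac{1}{19307} \approx 5.1795 \cdot 10^{-5}$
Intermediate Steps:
$C = -22841$ ($C = -22321 - 520 = -22841$)
$U = -50160$ ($U = -22841 - 27319 = -50160$)
$\frac{1}{\left(48229 - -21238\right) + U} = \frac{1}{\left(48229 - -21238\right) - 50160} = \frac{1}{\left(48229 + 21238\right) - 50160} = \frac{1}{69467 - 50160} = \frac{1}{19307}$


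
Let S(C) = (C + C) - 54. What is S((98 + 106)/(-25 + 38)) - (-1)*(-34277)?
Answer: -445895/13 ≈ -34300.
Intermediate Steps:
S(C) = -54 + 2*C (S(C) = 2*C - 54 = -54 + 2*C)
S((98 + 106)/(-25 + 38)) - (-1)*(-34277) = (-54 + 2*((98 + 106)/(-25 + 38))) - (-1)*(-34277) = (-54 + 2*(204/13)) - 1*34277 = (-54 + 2*(204*(1/13))) - 34277 = (-54 + 2*(204/13)) - 34277 = (-54 + 408/13) - 34277 = -294/13 - 34277 = -445895/13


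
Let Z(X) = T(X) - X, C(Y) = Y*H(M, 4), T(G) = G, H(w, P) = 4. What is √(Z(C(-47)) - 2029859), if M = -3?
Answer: 13*I*√12011 ≈ 1424.7*I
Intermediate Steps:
C(Y) = 4*Y (C(Y) = Y*4 = 4*Y)
Z(X) = 0 (Z(X) = X - X = 0)
√(Z(C(-47)) - 2029859) = √(0 - 2029859) = √(-2029859) = 13*I*√12011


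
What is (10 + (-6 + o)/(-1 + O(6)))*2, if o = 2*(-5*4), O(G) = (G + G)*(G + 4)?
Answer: 2288/119 ≈ 19.227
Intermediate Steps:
O(G) = 2*G*(4 + G) (O(G) = (2*G)*(4 + G) = 2*G*(4 + G))
o = -40 (o = 2*(-20) = -40)
(10 + (-6 + o)/(-1 + O(6)))*2 = (10 + (-6 - 40)/(-1 + 2*6*(4 + 6)))*2 = (10 - 46/(-1 + 2*6*10))*2 = (10 - 46/(-1 + 120))*2 = (10 - 46/119)*2 = (1144/119)*2 = 2288/119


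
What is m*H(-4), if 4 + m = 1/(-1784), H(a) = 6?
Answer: -21411/892 ≈ -24.003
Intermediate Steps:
m = -7137/1784 (m = -4 + 1/(-1784) = -4 - 1/1784 = -7137/1784 ≈ -4.0006)
m*H(-4) = -7137/1784*6 = -21411/892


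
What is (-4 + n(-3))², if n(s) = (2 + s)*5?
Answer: 81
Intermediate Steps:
n(s) = 10 + 5*s
(-4 + n(-3))² = (-4 + (10 + 5*(-3)))² = (-4 + (10 - 15))² = (-4 - 5)² = (-9)² = 81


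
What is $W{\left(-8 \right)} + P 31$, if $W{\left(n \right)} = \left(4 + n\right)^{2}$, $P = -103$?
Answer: $-3177$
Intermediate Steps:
$W{\left(-8 \right)} + P 31 = \left(4 - 8\right)^{2} - 3193 = \left(-4\right)^{2} - 3193 = 16 - 3193 = -3177$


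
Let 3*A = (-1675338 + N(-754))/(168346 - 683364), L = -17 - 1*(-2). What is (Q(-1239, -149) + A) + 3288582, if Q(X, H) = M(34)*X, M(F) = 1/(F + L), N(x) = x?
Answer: 48268908109487/14678013 ≈ 3.2885e+6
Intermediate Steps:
L = -15 (L = -17 + 2 = -15)
M(F) = 1/(-15 + F) (M(F) = 1/(F - 15) = 1/(-15 + F))
Q(X, H) = X/19 (Q(X, H) = X/(-15 + 34) = X/19)
A = 838046/772527 (A = ((-1675338 - 754)/(168346 - 683364))/3 = (-1676092/(-515018))/3 = (-1676092*(-1/515018))/3 = (1/3)*(838046/257509) = 838046/772527 ≈ 1.0848)
(Q(-1239, -149) + A) + 3288582 = ((1/19)*(-1239) + 838046/772527) + 3288582 = (-1239/19 + 838046/772527) + 3288582 = -941238079/14678013 + 3288582 = 48268908109487/14678013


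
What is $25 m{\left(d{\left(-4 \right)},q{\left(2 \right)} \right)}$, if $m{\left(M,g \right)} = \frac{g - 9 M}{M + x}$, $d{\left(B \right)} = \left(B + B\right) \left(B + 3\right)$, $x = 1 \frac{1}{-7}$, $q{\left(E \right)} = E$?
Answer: $- \frac{2450}{11} \approx -222.73$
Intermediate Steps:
$x = - \frac{1}{7}$ ($x = 1 \left(- \frac{1}{7}\right) = - \frac{1}{7} \approx -0.14286$)
$d{\left(B \right)} = 2 B \left(3 + B\right)$
$m{\left(M,g \right)} = \frac{g - 9 M}{- \frac{1}{7} + M}$ ($m{\left(M,g \right)} = \frac{g - 9 M}{M - \frac{1}{7}} = \frac{g - 9 M}{- \frac{1}{7} + M}$)
$25 m{\left(d{\left(-4 \right)},q{\left(2 \right)} \right)} = 25 \frac{7 \left(2 - 9 \cdot 2 \left(-4\right) \left(3 - 4\right)\right)}{-1 + 7 \cdot 2 \left(-4\right) \left(3 - 4\right)} = 25 \frac{7 \left(2 - 9 \cdot 2 \left(-4\right) \left(-1\right)\right)}{-1 + 7 \cdot 2 \left(-4\right) \left(-1\right)} = 25 \frac{7 \left(2 - 72\right)}{-1 + 7 \cdot 8} = 25 \frac{7 \left(2 - 72\right)}{-1 + 56} = 25 \cdot 7 \cdot \frac{1}{55} \left(-70\right) = 25 \left(- \frac{98}{11}\right) = - \frac{2450}{11}$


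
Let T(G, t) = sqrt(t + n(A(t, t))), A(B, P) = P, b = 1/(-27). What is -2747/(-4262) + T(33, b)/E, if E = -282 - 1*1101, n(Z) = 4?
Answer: 2747/4262 - sqrt(321)/12447 ≈ 0.64309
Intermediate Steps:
b = -1/27 ≈ -0.037037
E = -1383 (E = -282 - 1101 = -1383)
T(G, t) = sqrt(4 + t) (T(G, t) = sqrt(t + 4) = sqrt(4 + t))
-2747/(-4262) + T(33, b)/E = -2747/(-4262) + sqrt(4 - 1/27)/(-1383) = -2747*(-1/4262) + sqrt(107/27)*(-1/1383) = 2747/4262 + (sqrt(321)/9)*(-1/1383) = 2747/4262 - sqrt(321)/12447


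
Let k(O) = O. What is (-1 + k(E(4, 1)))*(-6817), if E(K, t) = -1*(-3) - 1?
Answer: -6817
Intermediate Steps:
E(K, t) = 2 (E(K, t) = 3 - 1 = 2)
(-1 + k(E(4, 1)))*(-6817) = (-1 + 2)*(-6817) = 1*(-6817) = -6817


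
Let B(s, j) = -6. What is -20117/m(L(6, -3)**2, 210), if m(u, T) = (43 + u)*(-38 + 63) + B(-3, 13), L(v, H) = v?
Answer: -20117/1969 ≈ -10.217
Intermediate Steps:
m(u, T) = 1069 + 25*u (m(u, T) = (43 + u)*(-38 + 63) - 6 = (43 + u)*25 - 6 = (1075 + 25*u) - 6 = 1069 + 25*u)
-20117/m(L(6, -3)**2, 210) = -20117/(1069 + 25*6**2) = -20117/(1069 + 25*36) = -20117/(1069 + 900) = -20117/1969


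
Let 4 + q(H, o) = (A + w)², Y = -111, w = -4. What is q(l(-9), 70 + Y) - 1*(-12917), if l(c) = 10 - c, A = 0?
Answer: 12929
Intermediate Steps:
q(H, o) = 12 (q(H, o) = -4 + (0 - 4)² = -4 + (-4)² = -4 + 16 = 12)
q(l(-9), 70 + Y) - 1*(-12917) = 12 - 1*(-12917) = 12 + 12917 = 12929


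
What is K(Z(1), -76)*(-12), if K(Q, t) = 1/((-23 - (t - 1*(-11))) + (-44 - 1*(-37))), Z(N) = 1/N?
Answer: -12/35 ≈ -0.34286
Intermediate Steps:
Z(N) = 1/N
K(Q, t) = 1/(-41 - t) (K(Q, t) = 1/((-23 - (t + 11)) + (-44 + 37)) = 1/((-23 - (11 + t)) - 7) = 1/((-23 + (-11 - t)) - 7) = 1/((-34 - t) - 7) = 1/(-41 - t))
K(Z(1), -76)*(-12) = -1/(41 - 76)*(-12) = -1/(-35)*(-12) = -1*(-1/35)*(-12) = (1/35)*(-12) = -12/35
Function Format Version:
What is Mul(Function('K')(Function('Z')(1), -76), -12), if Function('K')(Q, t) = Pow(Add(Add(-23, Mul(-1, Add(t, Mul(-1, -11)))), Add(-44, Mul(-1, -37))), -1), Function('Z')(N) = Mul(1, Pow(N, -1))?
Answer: Rational(-12, 35) ≈ -0.34286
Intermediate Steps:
Function('Z')(N) = Pow(N, -1)
Function('K')(Q, t) = Pow(Add(-41, Mul(-1, t)), -1) (Function('K')(Q, t) = Pow(Add(Add(-23, Mul(-1, Add(t, 11))), Add(-44, 37)), -1) = Pow(Add(Add(-23, Mul(-1, Add(11, t))), -7), -1) = Pow(Add(Add(-23, Add(-11, Mul(-1, t))), -7), -1) = Pow(Add(Add(-34, Mul(-1, t)), -7), -1) = Pow(Add(-41, Mul(-1, t)), -1))
Mul(Function('K')(Function('Z')(1), -76), -12) = Mul(Mul(-1, Pow(Add(41, -76), -1)), -12) = Mul(Mul(-1, Pow(-35, -1)), -12) = Mul(Mul(-1, Rational(-1, 35)), -12) = Mul(Rational(1, 35), -12) = Rational(-12, 35)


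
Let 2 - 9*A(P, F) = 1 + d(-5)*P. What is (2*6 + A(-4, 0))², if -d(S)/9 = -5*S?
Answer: 625681/81 ≈ 7724.5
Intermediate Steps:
d(S) = 45*S (d(S) = -(-45)*S = 45*S)
A(P, F) = ⅑ + 25*P (A(P, F) = 2/9 - (1 + (45*(-5))*P)/9 = 2/9 - (1 - 225*P)/9 = 2/9 + (-⅑ + 25*P) = ⅑ + 25*P)
(2*6 + A(-4, 0))² = (2*6 + (⅑ + 25*(-4)))² = (12 + (⅑ - 100))² = (12 - 899/9)² = (-791/9)² = 625681/81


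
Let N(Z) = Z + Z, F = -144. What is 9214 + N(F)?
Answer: 8926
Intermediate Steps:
N(Z) = 2*Z
9214 + N(F) = 9214 + 2*(-144) = 9214 - 288 = 8926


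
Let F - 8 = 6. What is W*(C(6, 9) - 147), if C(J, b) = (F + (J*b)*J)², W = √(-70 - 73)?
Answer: 114097*I*√143 ≈ 1.3644e+6*I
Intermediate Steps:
F = 14 (F = 8 + 6 = 14)
W = I*√143 (W = √(-143) = I*√143 ≈ 11.958*I)
C(J, b) = (14 + b*J²)² (C(J, b) = (14 + (J*b)*J)² = (14 + b*J²)²)
W*(C(6, 9) - 147) = (I*√143)*((14 + 9*6²)² - 147) = (I*√143)*((14 + 9*36)² - 147) = (I*√143)*((14 + 324)² - 147) = (I*√143)*(338² - 147) = (I*√143)*(114244 - 147) = (I*√143)*114097 = 114097*I*√143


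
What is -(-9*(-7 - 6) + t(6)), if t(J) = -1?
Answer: -116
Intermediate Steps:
-(-9*(-7 - 6) + t(6)) = -(-9*(-7 - 6) - 1) = -(-9*(-13) - 1) = -(117 - 1) = -1*116 = -116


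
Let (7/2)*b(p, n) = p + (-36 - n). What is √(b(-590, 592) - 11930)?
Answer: I*√12278 ≈ 110.81*I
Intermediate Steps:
b(p, n) = -72/7 - 2*n/7 + 2*p/7 (b(p, n) = 2*(p + (-36 - n))/7 = 2*(-36 + p - n)/7 = -72/7 - 2*n/7 + 2*p/7)
√(b(-590, 592) - 11930) = √((-72/7 - 2/7*592 + (2/7)*(-590)) - 11930) = √((-72/7 - 1184/7 - 1180/7) - 11930) = √(-348 - 11930) = √(-12278) = I*√12278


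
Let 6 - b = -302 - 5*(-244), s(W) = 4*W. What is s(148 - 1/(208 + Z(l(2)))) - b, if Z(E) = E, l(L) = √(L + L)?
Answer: 157918/105 ≈ 1504.0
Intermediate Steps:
l(L) = √2*√L (l(L) = √(2*L) = √2*√L)
b = -912 (b = 6 - (-302 - 5*(-244)) = 6 - (-302 + 1220) = 6 - 1*918 = 6 - 918 = -912)
s(148 - 1/(208 + Z(l(2)))) - b = 4*(148 - 1/(208 + √2*√2)) - 1*(-912) = 4*(148 - 1/(208 + 2)) + 912 = 4*(148 - 1/210) + 912 = 4*(31079/210) + 912 = 62158/105 + 912 = 157918/105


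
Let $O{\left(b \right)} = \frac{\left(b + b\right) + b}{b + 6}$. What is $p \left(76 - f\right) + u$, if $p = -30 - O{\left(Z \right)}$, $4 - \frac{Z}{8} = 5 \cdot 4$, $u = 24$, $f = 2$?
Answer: $- \frac{148164}{61} \approx -2428.9$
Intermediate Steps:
$Z = -128$ ($Z = 32 - 8 \cdot 5 \cdot 4 = 32 - 160 = -128$)
$O{\left(b \right)} = \frac{3 b}{6 + b}$ ($O{\left(b \right)} = \frac{2 b + b}{6 + b} = \frac{3 b}{6 + b}$)
$p = - \frac{2022}{61}$ ($p = -30 - 3 \left(-128\right) \frac{1}{6 - 128} = -30 - 3 \left(-128\right) \frac{1}{-122} = -30 - 3 \left(-128\right) \left(- \frac{1}{122}\right) = -30 - \frac{192}{61} = - \frac{2022}{61} \approx -33.148$)
$p \left(76 - f\right) + u = - \frac{2022 \left(76 - 2\right)}{61} + 24 = \left(- \frac{2022}{61}\right) 74 + 24 = - \frac{149628}{61} + 24 = - \frac{148164}{61}$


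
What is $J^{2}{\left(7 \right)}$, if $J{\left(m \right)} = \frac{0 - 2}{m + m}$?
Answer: $\frac{1}{49} \approx 0.020408$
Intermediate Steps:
$J{\left(m \right)} = - \frac{1}{m}$ ($J{\left(m \right)} = - \frac{2}{2 m} = - 2 \frac{1}{2 m} = - \frac{1}{m}$)
$J^{2}{\left(7 \right)} = \left(- \frac{1}{7}\right)^{2} = \frac{1}{49}$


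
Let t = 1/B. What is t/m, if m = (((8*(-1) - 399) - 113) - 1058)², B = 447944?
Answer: 1/1115418187296 ≈ 8.9653e-13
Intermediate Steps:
t = 1/447944 ≈ 2.2324e-6
m = 2490084 (m = (((-8 - 399) - 113) - 1058)² = ((-407 - 113) - 1058)² = (-520 - 1058)² = (-1578)² = 2490084)
t/m = (1/447944)/2490084 = (1/447944)*(1/2490084) = 1/1115418187296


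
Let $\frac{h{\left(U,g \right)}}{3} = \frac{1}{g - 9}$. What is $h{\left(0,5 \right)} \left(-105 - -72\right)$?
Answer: $\frac{99}{4} \approx 24.75$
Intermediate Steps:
$h{\left(U,g \right)} = \frac{3}{-9 + g}$ ($h{\left(U,g \right)} = \frac{3}{g - 9} = \frac{3}{-9 + g}$)
$h{\left(0,5 \right)} \left(-105 - -72\right) = \frac{3}{-9 + 5} \left(-105 - -72\right) = \frac{3}{-4} \left(-105 + 72\right) = 3 \left(- \frac{1}{4}\right) \left(-33\right) = \left(- \frac{3}{4}\right) \left(-33\right) = \frac{99}{4}$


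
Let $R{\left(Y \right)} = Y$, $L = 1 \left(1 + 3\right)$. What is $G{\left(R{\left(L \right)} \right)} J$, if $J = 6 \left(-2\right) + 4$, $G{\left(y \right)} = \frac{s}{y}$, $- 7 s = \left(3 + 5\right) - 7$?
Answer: $\frac{2}{7} \approx 0.28571$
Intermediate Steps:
$L = 4$ ($L = 1 \cdot 4 = 4$)
$s = - \frac{1}{7}$ ($s = - \frac{\left(3 + 5\right) - 7}{7} = - \frac{8 - 7}{7} = \left(- \frac{1}{7}\right) 1 = - \frac{1}{7} \approx -0.14286$)
$G{\left(y \right)} = - \frac{1}{7 y}$
$J = -8$ ($J = -12 + 4 = -8$)
$G{\left(R{\left(L \right)} \right)} J = - \frac{1}{7 \cdot 4} \left(-8\right) = \left(- \frac{1}{7}\right) \frac{1}{4} \left(-8\right) = \left(- \frac{1}{28}\right) \left(-8\right) = \frac{2}{7}$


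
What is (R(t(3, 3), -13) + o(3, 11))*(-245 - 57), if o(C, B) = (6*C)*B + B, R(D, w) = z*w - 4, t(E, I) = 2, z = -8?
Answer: -93318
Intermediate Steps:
R(D, w) = -4 - 8*w (R(D, w) = -8*w - 4 = -4 - 8*w)
o(C, B) = B + 6*B*C (o(C, B) = 6*B*C + B = B + 6*B*C)
(R(t(3, 3), -13) + o(3, 11))*(-245 - 57) = ((-4 - 8*(-13)) + 11*(1 + 6*3))*(-245 - 57) = ((-4 + 104) + 11*(1 + 18))*(-302) = (100 + 11*19)*(-302) = (100 + 209)*(-302) = 309*(-302) = -93318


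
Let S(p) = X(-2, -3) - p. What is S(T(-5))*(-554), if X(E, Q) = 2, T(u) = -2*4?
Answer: -5540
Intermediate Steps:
T(u) = -8
S(p) = 2 - p
S(T(-5))*(-554) = (2 - 1*(-8))*(-554) = (2 + 8)*(-554) = 10*(-554) = -5540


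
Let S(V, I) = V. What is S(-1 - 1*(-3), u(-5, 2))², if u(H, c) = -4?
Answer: 4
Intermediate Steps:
S(-1 - 1*(-3), u(-5, 2))² = (-1 - 1*(-3))² = (-1 + 3)² = 2² = 4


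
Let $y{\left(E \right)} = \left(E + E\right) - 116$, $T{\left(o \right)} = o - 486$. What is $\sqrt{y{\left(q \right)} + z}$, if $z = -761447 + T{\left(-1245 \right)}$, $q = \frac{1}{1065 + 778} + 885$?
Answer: $\frac{i \sqrt{2586629729390}}{1843} \approx 872.65 i$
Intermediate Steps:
$T{\left(o \right)} = -486 + o$ ($T{\left(o \right)} = o - 486 = -486 + o$)
$q = \frac{1631056}{1843}$ ($q = \frac{1}{1843} + 885 = \frac{1631056}{1843} \approx 885.0$)
$y{\left(E \right)} = -116 + 2 E$ ($y{\left(E \right)} = 2 E - 116 = -116 + 2 E$)
$z = -763178$ ($z = -761447 - 1731 = -763178$)
$\sqrt{y{\left(q \right)} + z} = \sqrt{\left(-116 + 2 \cdot \frac{1631056}{1843}\right) - 763178} = \sqrt{\left(-116 + \frac{3262112}{1843}\right) - 763178} = \sqrt{\frac{3048324}{1843} - 763178} = \sqrt{- \frac{1403488730}{1843}} = \frac{i \sqrt{2586629729390}}{1843}$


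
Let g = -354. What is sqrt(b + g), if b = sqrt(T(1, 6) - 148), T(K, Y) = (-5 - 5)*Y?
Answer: sqrt(-354 + 4*I*sqrt(13)) ≈ 0.3832 + 18.819*I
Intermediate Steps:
T(K, Y) = -10*Y
b = 4*I*sqrt(13) (b = sqrt(-10*6 - 148) = sqrt(-60 - 148) = sqrt(-208) = 4*I*sqrt(13) ≈ 14.422*I)
sqrt(b + g) = sqrt(4*I*sqrt(13) - 354) = sqrt(-354 + 4*I*sqrt(13))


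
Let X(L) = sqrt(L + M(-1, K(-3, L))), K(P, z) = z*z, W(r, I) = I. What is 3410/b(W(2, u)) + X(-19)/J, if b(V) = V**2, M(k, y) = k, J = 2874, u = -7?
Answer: 3410/49 + I*sqrt(5)/1437 ≈ 69.592 + 0.0015561*I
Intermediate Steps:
K(P, z) = z**2
X(L) = sqrt(-1 + L) (X(L) = sqrt(L - 1) = sqrt(-1 + L))
3410/b(W(2, u)) + X(-19)/J = 3410/((-7)**2) + sqrt(-1 - 19)/2874 = 3410/49 + sqrt(-20)*(1/2874) = 3410*(1/49) + (2*I*sqrt(5))*(1/2874) = 3410/49 + I*sqrt(5)/1437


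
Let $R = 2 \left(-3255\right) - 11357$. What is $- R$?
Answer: $17867$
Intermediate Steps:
$R = -17867$ ($R = -6510 - 11357 = -17867$)
$- R = \left(-1\right) \left(-17867\right) = 17867$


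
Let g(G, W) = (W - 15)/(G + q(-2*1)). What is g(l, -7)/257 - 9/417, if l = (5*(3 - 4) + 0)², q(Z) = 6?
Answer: -26959/1107413 ≈ -0.024344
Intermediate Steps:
l = 25 (l = (5*(-1) + 0)² = (-5 + 0)² = (-5)² = 25)
g(G, W) = (-15 + W)/(6 + G) (g(G, W) = (W - 15)/(G + 6) = (-15 + W)/(6 + G))
g(l, -7)/257 - 9/417 = ((-15 - 7)/(6 + 25))/257 - 9/417 = (-22/31)*(1/257) - 9*1/417 = ((1/31)*(-22))*(1/257) - 3/139 = -22/31*1/257 - 3/139 = -22/7967 - 3/139 = -26959/1107413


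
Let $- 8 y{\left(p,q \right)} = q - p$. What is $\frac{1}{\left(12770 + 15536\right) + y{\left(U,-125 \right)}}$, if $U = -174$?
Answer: $\frac{8}{226399} \approx 3.5336 \cdot 10^{-5}$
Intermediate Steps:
$y{\left(p,q \right)} = - \frac{q}{8} + \frac{p}{8}$ ($y{\left(p,q \right)} = - \frac{q - p}{8} = - \frac{q}{8} + \frac{p}{8}$)
$\frac{1}{\left(12770 + 15536\right) + y{\left(U,-125 \right)}} = \frac{1}{\left(12770 + 15536\right) + \left(\left(- \frac{1}{8}\right) \left(-125\right) + \frac{1}{8} \left(-174\right)\right)} = \frac{1}{28306 + \left(\frac{125}{8} - \frac{87}{4}\right)} = \frac{1}{28306 - \frac{49}{8}} = \frac{1}{\frac{226399}{8}} = \frac{8}{226399}$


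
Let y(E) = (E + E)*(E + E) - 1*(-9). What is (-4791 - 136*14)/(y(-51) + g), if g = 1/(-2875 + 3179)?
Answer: -2035280/3165553 ≈ -0.64295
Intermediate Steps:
g = 1/304 ≈ 0.0032895
y(E) = 9 + 4*E² (y(E) = (2*E)*(2*E) + 9 = 4*E² + 9 = 9 + 4*E²)
(-4791 - 136*14)/(y(-51) + g) = (-4791 - 136*14)/((9 + 4*(-51)²) + 1/304) = (-4791 - 1904)/((9 + 4*2601) + 1/304) = -6695/((9 + 10404) + 1/304) = -6695/(10413 + 1/304) = -6695/3165553/304 = -6695*304/3165553 = -2035280/3165553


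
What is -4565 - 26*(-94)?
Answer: -2121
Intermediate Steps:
-4565 - 26*(-94) = -4565 + 2444 = -2121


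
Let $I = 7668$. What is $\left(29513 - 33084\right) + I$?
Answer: $4097$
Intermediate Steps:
$\left(29513 - 33084\right) + I = \left(29513 - 33084\right) + 7668 = -3571 + 7668 = 4097$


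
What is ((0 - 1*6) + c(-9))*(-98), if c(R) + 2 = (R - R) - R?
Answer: -98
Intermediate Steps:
c(R) = -2 - R (c(R) = -2 + ((R - R) - R) = -2 + (0 - R) = -2 - R)
((0 - 1*6) + c(-9))*(-98) = ((0 - 1*6) + (-2 - 1*(-9)))*(-98) = ((0 - 6) + (-2 + 9))*(-98) = (-6 + 7)*(-98) = 1*(-98) = -98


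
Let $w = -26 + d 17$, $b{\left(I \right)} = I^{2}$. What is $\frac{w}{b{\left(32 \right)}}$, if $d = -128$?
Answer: $- \frac{1101}{512} \approx -2.1504$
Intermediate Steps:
$w = -2202$ ($w = -26 - 2176 = -2202$)
$\frac{w}{b{\left(32 \right)}} = - \frac{2202}{32^{2}} = - \frac{2202}{1024} = \left(-2202\right) \frac{1}{1024} = - \frac{1101}{512}$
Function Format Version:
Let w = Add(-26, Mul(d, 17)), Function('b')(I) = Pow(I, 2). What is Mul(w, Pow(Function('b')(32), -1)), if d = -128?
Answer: Rational(-1101, 512) ≈ -2.1504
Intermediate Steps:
w = -2202 (w = Add(-26, Mul(-128, 17)) = Add(-26, -2176) = -2202)
Mul(w, Pow(Function('b')(32), -1)) = Mul(-2202, Pow(Pow(32, 2), -1)) = Mul(-2202, Pow(1024, -1)) = Mul(-2202, Rational(1, 1024)) = Rational(-1101, 512)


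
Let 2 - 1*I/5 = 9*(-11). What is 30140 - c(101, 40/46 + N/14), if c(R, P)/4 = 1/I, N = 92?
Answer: 15220696/505 ≈ 30140.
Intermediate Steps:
I = 505 (I = 10 - 45*(-11) = 10 - 5*(-99) = 10 + 495 = 505)
c(R, P) = 4/505
30140 - c(101, 40/46 + N/14) = 30140 - 1*4/505 = 30140 - 4/505 = 15220696/505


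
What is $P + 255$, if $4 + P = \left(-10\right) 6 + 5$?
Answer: $196$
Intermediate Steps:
$P = -59$ ($P = -4 + \left(\left(-10\right) 6 + 5\right) = -4 + \left(-60 + 5\right) = -4 - 55 = -59$)
$P + 255 = -59 + 255 = 196$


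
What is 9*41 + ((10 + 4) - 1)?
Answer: 382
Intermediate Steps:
9*41 + ((10 + 4) - 1) = 369 + (14 - 1) = 369 + 13 = 382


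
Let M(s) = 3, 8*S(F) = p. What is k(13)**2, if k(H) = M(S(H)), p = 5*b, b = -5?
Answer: 9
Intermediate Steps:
p = -25 (p = 5*(-5) = -25)
S(F) = -25/8 (S(F) = (1/8)*(-25) = -25/8)
k(H) = 3
k(13)**2 = 3**2 = 9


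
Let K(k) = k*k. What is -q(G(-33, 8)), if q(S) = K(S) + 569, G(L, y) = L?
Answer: -1658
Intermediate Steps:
K(k) = k**2
q(S) = 569 + S**2 (q(S) = S**2 + 569 = 569 + S**2)
-q(G(-33, 8)) = -(569 + (-33)**2) = -(569 + 1089) = -1*1658 = -1658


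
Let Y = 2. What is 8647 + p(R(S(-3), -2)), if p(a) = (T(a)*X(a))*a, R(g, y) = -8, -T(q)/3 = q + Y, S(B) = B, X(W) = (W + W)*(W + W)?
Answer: -28217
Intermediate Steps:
X(W) = 4*W² (X(W) = (2*W)*(2*W) = 4*W²)
T(q) = -6 - 3*q (T(q) = -3*(q + 2) = -3*(2 + q) = -6 - 3*q)
p(a) = 4*a³*(-6 - 3*a) (p(a) = ((-6 - 3*a)*(4*a²))*a = (4*a²*(-6 - 3*a))*a = 4*a³*(-6 - 3*a))
8647 + p(R(S(-3), -2)) = 8647 + 12*(-8)³*(-2 - 1*(-8)) = 8647 + 12*(-512)*(-2 + 8) = 8647 + 12*(-512)*6 = 8647 - 36864 = -28217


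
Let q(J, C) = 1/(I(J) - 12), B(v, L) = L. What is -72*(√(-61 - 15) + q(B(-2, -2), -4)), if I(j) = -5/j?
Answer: 144/19 - 144*I*√19 ≈ 7.5789 - 627.68*I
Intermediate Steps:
q(J, C) = 1/(-12 - 5/J) (q(J, C) = 1/(-5/J - 12) = 1/(-12 - 5/J))
-72*(√(-61 - 15) + q(B(-2, -2), -4)) = -72*(√(-61 - 15) - 1*(-2)/(5 + 12*(-2))) = -72*(√(-76) - 1*(-2)/(5 - 24)) = -72*(2*I*√19 - 1*(-2)/(-19)) = -72*(2*I*√19 - 1*(-2)*(-1/19)) = -72*(2*I*√19 - 2/19) = -72*(-2/19 + 2*I*√19) = 144/19 - 144*I*√19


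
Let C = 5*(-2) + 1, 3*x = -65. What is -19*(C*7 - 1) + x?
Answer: 3583/3 ≈ 1194.3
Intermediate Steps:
x = -65/3 (x = (⅓)*(-65) = -65/3 ≈ -21.667)
C = -9 (C = -10 + 1 = -9)
-19*(C*7 - 1) + x = -19*(-9*7 - 1) - 65/3 = -19*(-63 - 1) - 65/3 = -19*(-64) - 65/3 = 1216 - 65/3 = 3583/3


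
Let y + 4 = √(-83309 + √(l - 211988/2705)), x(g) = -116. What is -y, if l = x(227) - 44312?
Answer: 4 - 2705^(¾)*√(-83309*√2705 + 4*I*√7524358)/2705 ≈ 3.6345 - 288.63*I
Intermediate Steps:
l = -44428 (l = -116 - 44312 = -44428)
y = -4 + √(-83309 + 4*I*√20353388390/2705) (y = -4 + √(-83309 + √(-44428 - 211988/2705)) = -4 + √(-83309 + √(-120389728/2705)) = -4 + √(-83309 + 4*I*√20353388390/2705) ≈ -3.6345 + 288.63*I)
-y = -(-4 + 2705^(¾)*√(-83309*√2705 + 4*I*√7524358)/2705) = 4 - 2705^(¾)*√(-83309*√2705 + 4*I*√7524358)/2705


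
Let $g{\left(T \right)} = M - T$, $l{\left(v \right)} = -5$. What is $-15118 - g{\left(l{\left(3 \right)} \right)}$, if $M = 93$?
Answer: $-15216$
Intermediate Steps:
$g{\left(T \right)} = 93 - T$
$-15118 - g{\left(l{\left(3 \right)} \right)} = -15118 - \left(93 - -5\right) = -15118 - \left(93 + 5\right) = -15118 - 98 = -15216$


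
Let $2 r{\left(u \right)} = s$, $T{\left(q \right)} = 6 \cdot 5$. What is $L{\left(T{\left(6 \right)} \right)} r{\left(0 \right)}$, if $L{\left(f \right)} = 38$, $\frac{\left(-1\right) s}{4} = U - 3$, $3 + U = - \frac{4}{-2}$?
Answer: $304$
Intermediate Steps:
$U = -1$ ($U = -3 - \frac{4}{-2} = -3 - -2 = -3 + 2 = -1$)
$T{\left(q \right)} = 30$
$s = 16$ ($s = - 4 \left(-1 - 3\right) = \left(-4\right) \left(-4\right) = 16$)
$r{\left(u \right)} = 8$ ($r{\left(u \right)} = \frac{1}{2} \cdot 16 = 8$)
$L{\left(T{\left(6 \right)} \right)} r{\left(0 \right)} = 38 \cdot 8 = 304$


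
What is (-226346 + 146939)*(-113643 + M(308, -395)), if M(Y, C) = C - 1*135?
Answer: 9066135411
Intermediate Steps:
M(Y, C) = -135 + C (M(Y, C) = C - 135 = -135 + C)
(-226346 + 146939)*(-113643 + M(308, -395)) = (-226346 + 146939)*(-113643 + (-135 - 395)) = -79407*(-113643 - 530) = -79407*(-114173) = 9066135411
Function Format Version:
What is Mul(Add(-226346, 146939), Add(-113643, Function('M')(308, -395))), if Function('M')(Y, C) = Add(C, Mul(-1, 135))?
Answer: 9066135411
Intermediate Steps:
Function('M')(Y, C) = Add(-135, C) (Function('M')(Y, C) = Add(C, -135) = Add(-135, C))
Mul(Add(-226346, 146939), Add(-113643, Function('M')(308, -395))) = Mul(Add(-226346, 146939), Add(-113643, Add(-135, -395))) = Mul(-79407, Add(-113643, -530)) = Mul(-79407, -114173) = 9066135411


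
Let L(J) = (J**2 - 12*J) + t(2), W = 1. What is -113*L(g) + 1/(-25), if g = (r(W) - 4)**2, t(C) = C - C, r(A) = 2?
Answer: 90399/25 ≈ 3616.0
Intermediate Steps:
t(C) = 0
g = 4 (g = (2 - 4)**2 = (-2)**2 = 4)
L(J) = J**2 - 12*J (L(J) = (J**2 - 12*J) + 0 = J**2 - 12*J)
-113*L(g) + 1/(-25) = -452*(-12 + 4) + 1/(-25) = -452*(-8) - 1/25 = -113*(-32) - 1/25 = 3616 - 1/25 = 90399/25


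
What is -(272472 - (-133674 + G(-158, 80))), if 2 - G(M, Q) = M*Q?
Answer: -393504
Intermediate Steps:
G(M, Q) = 2 - M*Q
-(272472 - (-133674 + G(-158, 80))) = -(272472 - (-133674 + (2 - 1*(-158)*80))) = -(272472 - (-133674 + (2 + 12640))) = -(272472 - (-133674 + 12642)) = -(272472 - 1*(-121032)) = -(272472 + 121032) = -1*393504 = -393504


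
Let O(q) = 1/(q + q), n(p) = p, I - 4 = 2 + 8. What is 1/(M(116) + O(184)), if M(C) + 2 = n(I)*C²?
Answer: 368/69324577 ≈ 5.3084e-6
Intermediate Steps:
I = 14 (I = 4 + (2 + 8) = 4 + 10 = 14)
O(q) = 1/(2*q)
M(C) = -2 + 14*C²
1/(M(116) + O(184)) = 1/((-2 + 14*116²) + (½)/184) = 1/((-2 + 14*13456) + (½)*(1/184)) = 1/((-2 + 188384) + 1/368) = 1/(188382 + 1/368) = 1/(69324577/368) = 368/69324577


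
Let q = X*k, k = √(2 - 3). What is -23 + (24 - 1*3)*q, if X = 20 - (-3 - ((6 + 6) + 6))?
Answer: -23 + 861*I ≈ -23.0 + 861.0*I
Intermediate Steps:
k = I (k = √(-1) = I ≈ 1.0*I)
X = 41 (X = 20 - (-3 - (12 + 6)) = 20 - (-3 - 1*18) = 20 - (-3 - 18) = 20 - 1*(-21) = 20 + 21 = 41)
q = 41*I ≈ 41.0*I
-23 + (24 - 1*3)*q = -23 + (24 - 1*3)*(41*I) = -23 + (24 - 3)*(41*I) = -23 + 21*(41*I) = -23 + 861*I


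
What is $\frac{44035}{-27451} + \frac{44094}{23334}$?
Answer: $\frac{30485284}{106756939} \approx 0.28556$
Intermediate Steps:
$\frac{44035}{-27451} + \frac{44094}{23334} = 44035 \left(- \frac{1}{27451}\right) + 44094 \cdot \frac{1}{23334} = - \frac{44035}{27451} + \frac{7349}{3889} = \frac{30485284}{106756939}$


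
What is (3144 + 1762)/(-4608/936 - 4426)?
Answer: -31889/28801 ≈ -1.1072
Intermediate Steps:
(3144 + 1762)/(-4608/936 - 4426) = 4906/(-4608*1/936 - 4426) = 4906/(-64/13 - 4426) = 4906/(-57602/13) = 4906*(-13/57602) = -31889/28801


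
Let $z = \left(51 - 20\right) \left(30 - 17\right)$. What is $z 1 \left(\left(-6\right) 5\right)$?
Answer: $-12090$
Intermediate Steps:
$z = 403$ ($z = 31 \cdot 13 = 403$)
$z 1 \left(\left(-6\right) 5\right) = 403 \cdot 1 \left(\left(-6\right) 5\right) = 403 \left(-30\right) = -12090$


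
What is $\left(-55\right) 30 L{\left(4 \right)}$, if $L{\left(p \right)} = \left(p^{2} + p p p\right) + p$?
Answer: $-138600$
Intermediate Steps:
$L{\left(p \right)} = p + p^{2} + p^{3}$ ($L{\left(p \right)} = \left(p^{2} + p^{2} p\right) + p = \left(p^{2} + p^{3}\right) + p = p + p^{2} + p^{3}$)
$\left(-55\right) 30 L{\left(4 \right)} = \left(-55\right) 30 \cdot 4 \left(1 + 4 + 4^{2}\right) = - 1650 \cdot 4 \left(1 + 4 + 16\right) = - 1650 \cdot 4 \cdot 21 = \left(-1650\right) 84 = -138600$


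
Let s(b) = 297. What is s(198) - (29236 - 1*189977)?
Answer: 161038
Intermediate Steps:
s(198) - (29236 - 1*189977) = 297 - (29236 - 1*189977) = 297 - (29236 - 189977) = 297 - 1*(-160741) = 297 + 160741 = 161038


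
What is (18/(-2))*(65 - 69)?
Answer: 36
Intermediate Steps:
(18/(-2))*(65 - 69) = -1/2*18*(-4) = -9*(-4) = 36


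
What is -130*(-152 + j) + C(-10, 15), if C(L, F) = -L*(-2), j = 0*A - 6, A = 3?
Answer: 20520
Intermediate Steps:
j = -6 (j = 0*3 - 6 = 0 - 6 = -6)
C(L, F) = 2*L
-130*(-152 + j) + C(-10, 15) = -130*(-152 - 6) + 2*(-10) = -130*(-158) - 20 = 20540 - 20 = 20520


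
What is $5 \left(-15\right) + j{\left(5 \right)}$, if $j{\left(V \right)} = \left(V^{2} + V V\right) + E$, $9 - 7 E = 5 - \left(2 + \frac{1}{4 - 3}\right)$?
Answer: $-24$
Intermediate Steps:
$E = 1$ ($E = \frac{9}{7} - \frac{5 - \left(2 + \frac{1}{4 - 3}\right)}{7} = \frac{9}{7} - \frac{5 - 3}{7} = \frac{9}{7} - \frac{2}{7} = 1$)
$j{\left(V \right)} = 1 + 2 V^{2}$ ($j{\left(V \right)} = \left(V^{2} + V V\right) + 1 = \left(V^{2} + V^{2}\right) + 1 = 2 V^{2} + 1 = 1 + 2 V^{2}$)
$5 \left(-15\right) + j{\left(5 \right)} = 5 \left(-15\right) + \left(1 + 2 \cdot 5^{2}\right) = -75 + \left(1 + 2 \cdot 25\right) = -75 + \left(1 + 50\right) = -75 + 51 = -24$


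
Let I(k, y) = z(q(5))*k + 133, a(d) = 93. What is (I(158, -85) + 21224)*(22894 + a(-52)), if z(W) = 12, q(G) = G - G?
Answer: 534516711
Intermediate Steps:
q(G) = 0
I(k, y) = 133 + 12*k (I(k, y) = 12*k + 133 = 133 + 12*k)
(I(158, -85) + 21224)*(22894 + a(-52)) = ((133 + 12*158) + 21224)*(22894 + 93) = ((133 + 1896) + 21224)*22987 = (2029 + 21224)*22987 = 23253*22987 = 534516711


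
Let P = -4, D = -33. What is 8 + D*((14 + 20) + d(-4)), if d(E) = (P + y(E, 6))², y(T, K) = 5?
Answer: -1147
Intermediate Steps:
d(E) = 1 (d(E) = (-4 + 5)² = 1² = 1)
8 + D*((14 + 20) + d(-4)) = 8 - 33*((14 + 20) + 1) = 8 - 33*(34 + 1) = 8 - 33*35 = 8 - 1155 = -1147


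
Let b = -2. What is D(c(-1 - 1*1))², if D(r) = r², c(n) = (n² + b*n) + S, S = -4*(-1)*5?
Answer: 614656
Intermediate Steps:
S = 20 (S = 4*5 = 20)
c(n) = 20 + n² - 2*n (c(n) = (n² - 2*n) + 20 = 20 + n² - 2*n)
D(c(-1 - 1*1))² = ((20 + (-1 - 1*1)² - 2*(-1 - 1*1))²)² = ((20 + (-1 - 1)² - 2*(-1 - 1))²)² = ((20 + (-2)² - 2*(-2))²)² = ((20 + 4 + 4)²)² = (28²)² = 784² = 614656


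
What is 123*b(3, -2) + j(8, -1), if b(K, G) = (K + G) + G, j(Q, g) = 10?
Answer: -113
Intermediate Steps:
b(K, G) = K + 2*G (b(K, G) = (G + K) + G = K + 2*G)
123*b(3, -2) + j(8, -1) = 123*(3 + 2*(-2)) + 10 = 123*(3 - 4) + 10 = 123*(-1) + 10 = -123 + 10 = -113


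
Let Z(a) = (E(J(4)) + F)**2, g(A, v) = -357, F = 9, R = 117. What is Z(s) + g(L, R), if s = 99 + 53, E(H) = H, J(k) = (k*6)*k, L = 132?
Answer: 10668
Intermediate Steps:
J(k) = 6*k**2 (J(k) = (6*k)*k = 6*k**2)
s = 152
Z(a) = 11025 (Z(a) = (6*4**2 + 9)**2 = (6*16 + 9)**2 = (96 + 9)**2 = 105**2 = 11025)
Z(s) + g(L, R) = 11025 - 357 = 10668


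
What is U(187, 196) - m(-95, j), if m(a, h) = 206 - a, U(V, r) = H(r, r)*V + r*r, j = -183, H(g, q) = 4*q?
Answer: 184723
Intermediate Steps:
U(V, r) = r**2 + 4*V*r (U(V, r) = (4*r)*V + r*r = 4*V*r + r**2 = r**2 + 4*V*r)
U(187, 196) - m(-95, j) = 196*(196 + 4*187) - (206 - 1*(-95)) = 196*(196 + 748) - (206 + 95) = 196*944 - 1*301 = 185024 - 301 = 184723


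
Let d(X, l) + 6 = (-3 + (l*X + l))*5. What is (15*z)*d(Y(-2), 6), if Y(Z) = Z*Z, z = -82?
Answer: -158670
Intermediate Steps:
Y(Z) = Z**2
d(X, l) = -21 + 5*l + 5*X*l (d(X, l) = -6 + (-3 + (l*X + l))*5 = -6 + (-3 + (X*l + l))*5 = -6 + (-3 + (l + X*l))*5 = -6 + (-3 + l + X*l)*5 = -6 + (-15 + 5*l + 5*X*l) = -21 + 5*l + 5*X*l)
(15*z)*d(Y(-2), 6) = (15*(-82))*(-21 + 5*6 + 5*(-2)**2*6) = -1230*(-21 + 30 + 5*4*6) = -1230*(-21 + 30 + 120) = -1230*129 = -158670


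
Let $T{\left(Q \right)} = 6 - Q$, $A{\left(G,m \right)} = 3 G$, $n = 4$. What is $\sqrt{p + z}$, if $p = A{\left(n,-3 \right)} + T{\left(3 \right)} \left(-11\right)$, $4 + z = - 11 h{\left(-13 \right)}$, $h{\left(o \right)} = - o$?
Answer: $2 i \sqrt{42} \approx 12.961 i$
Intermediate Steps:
$z = -147$ ($z = -4 - 11 \left(\left(-1\right) \left(-13\right)\right) = -4 - 143 = -147$)
$p = -21$ ($p = 3 \cdot 4 + \left(6 - 3\right) \left(-11\right) = 12 + \left(6 - 3\right) \left(-11\right) = 12 + 3 \left(-11\right) = 12 - 33 = -21$)
$\sqrt{p + z} = \sqrt{-21 - 147} = \sqrt{-168} = 2 i \sqrt{42}$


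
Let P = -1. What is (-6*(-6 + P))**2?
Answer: 1764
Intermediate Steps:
(-6*(-6 + P))**2 = (-6*(-6 - 1))**2 = (-6*(-7))**2 = 42**2 = 1764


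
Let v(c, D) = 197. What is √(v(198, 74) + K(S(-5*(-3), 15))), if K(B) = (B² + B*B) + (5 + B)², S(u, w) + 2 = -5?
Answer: √299 ≈ 17.292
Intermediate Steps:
S(u, w) = -7 (S(u, w) = -2 - 5 = -7)
K(B) = (5 + B)² + 2*B² (K(B) = (B² + B²) + (5 + B)² = 2*B² + (5 + B)² = (5 + B)² + 2*B²)
√(v(198, 74) + K(S(-5*(-3), 15))) = √(197 + ((5 - 7)² + 2*(-7)²)) = √(197 + ((-2)² + 2*49)) = √(197 + (4 + 98)) = √(197 + 102) = √299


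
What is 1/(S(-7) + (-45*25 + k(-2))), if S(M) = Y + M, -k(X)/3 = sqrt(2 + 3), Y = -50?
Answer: -394/465693 + sqrt(5)/465693 ≈ -0.00084125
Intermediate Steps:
k(X) = -3*sqrt(5) (k(X) = -3*sqrt(2 + 3) = -3*sqrt(5))
S(M) = -50 + M
1/(S(-7) + (-45*25 + k(-2))) = 1/((-50 - 7) + (-45*25 - 3*sqrt(5))) = 1/(-57 + (-1125 - 3*sqrt(5))) = 1/(-1182 - 3*sqrt(5))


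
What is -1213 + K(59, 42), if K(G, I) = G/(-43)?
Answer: -52218/43 ≈ -1214.4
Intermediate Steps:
K(G, I) = -G/43 (K(G, I) = G*(-1/43) = -G/43)
-1213 + K(59, 42) = -1213 - 1/43*59 = -1213 - 59/43 = -52218/43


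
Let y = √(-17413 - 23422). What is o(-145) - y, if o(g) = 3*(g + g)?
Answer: -870 - I*√40835 ≈ -870.0 - 202.08*I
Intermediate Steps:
o(g) = 6*g (o(g) = 3*(2*g) = 6*g)
y = I*√40835 (y = √(-40835) = I*√40835 ≈ 202.08*I)
o(-145) - y = 6*(-145) - I*√40835 = -870 - I*√40835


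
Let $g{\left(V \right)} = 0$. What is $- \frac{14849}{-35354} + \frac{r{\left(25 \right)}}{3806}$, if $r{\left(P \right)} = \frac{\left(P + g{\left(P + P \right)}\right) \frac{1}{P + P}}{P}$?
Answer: $\frac{128445457}{305812100} \approx 0.42001$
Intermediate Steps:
$r{\left(P \right)} = \frac{1}{2 P}$ ($r{\left(P \right)} = \frac{\left(P + 0\right) \frac{1}{P + P}}{P} = \frac{P \frac{1}{2 P}}{P} = \frac{1}{2 P}$)
$- \frac{14849}{-35354} + \frac{r{\left(25 \right)}}{3806} = - \frac{14849}{-35354} + \frac{\frac{1}{2} \cdot \frac{1}{25}}{3806} = \left(-14849\right) \left(- \frac{1}{35354}\right) + \frac{1}{2} \cdot \frac{1}{25} \cdot \frac{1}{3806} = \frac{14849}{35354} + \frac{1}{50} \cdot \frac{1}{3806} = \frac{14849}{35354} + \frac{1}{190300} = \frac{128445457}{305812100}$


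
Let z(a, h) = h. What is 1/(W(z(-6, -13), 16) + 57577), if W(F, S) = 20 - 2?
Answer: 1/57595 ≈ 1.7363e-5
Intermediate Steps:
W(F, S) = 18
1/(W(z(-6, -13), 16) + 57577) = 1/(18 + 57577) = 1/57595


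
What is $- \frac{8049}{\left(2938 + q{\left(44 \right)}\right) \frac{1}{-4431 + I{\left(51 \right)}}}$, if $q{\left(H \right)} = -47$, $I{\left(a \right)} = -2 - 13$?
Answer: $\frac{35785854}{2891} \approx 12378.0$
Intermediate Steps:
$I{\left(a \right)} = -15$ ($I{\left(a \right)} = -2 - 13 = -15$)
$- \frac{8049}{\left(2938 + q{\left(44 \right)}\right) \frac{1}{-4431 + I{\left(51 \right)}}} = - \frac{8049}{\left(2938 - 47\right) \frac{1}{-4431 - 15}} = - \frac{8049}{2891 \frac{1}{-4446}} = - \frac{8049}{2891 \left(- \frac{1}{4446}\right)} = - \frac{8049}{- \frac{2891}{4446}} = \left(-8049\right) \left(- \frac{4446}{2891}\right) = \frac{35785854}{2891}$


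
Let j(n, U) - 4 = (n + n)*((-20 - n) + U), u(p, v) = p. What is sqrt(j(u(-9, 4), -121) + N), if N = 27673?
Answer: sqrt(30053) ≈ 173.36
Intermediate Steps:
j(n, U) = 4 + 2*n*(-20 + U - n) (j(n, U) = 4 + (n + n)*((-20 - n) + U) = 4 + (2*n)*(-20 + U - n) = 4 + 2*n*(-20 + U - n))
sqrt(j(u(-9, 4), -121) + N) = sqrt((4 - 40*(-9) - 2*(-9)**2 + 2*(-121)*(-9)) + 27673) = sqrt((4 + 360 - 2*81 + 2178) + 27673) = sqrt((4 + 360 - 162 + 2178) + 27673) = sqrt(2380 + 27673) = sqrt(30053)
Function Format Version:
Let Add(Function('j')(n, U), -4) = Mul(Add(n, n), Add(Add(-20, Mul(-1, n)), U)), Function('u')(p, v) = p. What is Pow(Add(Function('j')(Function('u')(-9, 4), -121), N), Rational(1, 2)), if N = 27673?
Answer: Pow(30053, Rational(1, 2)) ≈ 173.36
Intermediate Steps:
Function('j')(n, U) = Add(4, Mul(2, n, Add(-20, U, Mul(-1, n)))) (Function('j')(n, U) = Add(4, Mul(Add(n, n), Add(Add(-20, Mul(-1, n)), U))) = Add(4, Mul(Mul(2, n), Add(-20, U, Mul(-1, n)))) = Add(4, Mul(2, n, Add(-20, U, Mul(-1, n)))))
Pow(Add(Function('j')(Function('u')(-9, 4), -121), N), Rational(1, 2)) = Pow(Add(Add(4, Mul(-40, -9), Mul(-2, Pow(-9, 2)), Mul(2, -121, -9)), 27673), Rational(1, 2)) = Pow(Add(Add(4, 360, Mul(-2, 81), 2178), 27673), Rational(1, 2)) = Pow(Add(Add(4, 360, -162, 2178), 27673), Rational(1, 2)) = Pow(Add(2380, 27673), Rational(1, 2)) = Pow(30053, Rational(1, 2))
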